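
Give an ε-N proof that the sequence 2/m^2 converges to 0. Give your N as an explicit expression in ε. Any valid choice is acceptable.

Let ε > 0 be given. For m ≥ 1, |2/m^2 − 0| = 2/m^2.
2/m^2 < ε ⇔ m^2 > 2/ε ⇔ m > (2/ε)^{1/2}.
Take N = (2/ε)^{1/2}. Then m > N implies 2/m^2 < ε.

N = (2/ε)^{1/2}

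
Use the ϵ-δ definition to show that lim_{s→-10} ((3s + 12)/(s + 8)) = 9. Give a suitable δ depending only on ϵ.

Suppose ϵ > 0. We want δ > 0 with 0 < |s + 10| < δ ⇒ |(3s + 12)/(s + 8) − 9| < ϵ.
Combining over a common denominator, (3s + 12)/(s + 8) − 9 = [(3s + 12)·(-2) − (-18)·(s + 8)] / [(-2)·(s + 8)] = 12(s + 10) / ((-2)(s + 8)).
So |(3s + 12)/(s + 8) − 9| = 12|s + 10| / (2·|s + 8|).
Restrict δ ≤ 1. Then |s + 10| < 1 gives |s + 8| = |(s + 10) + (-2)| ≥ 2 − 1 = 1.
Hence |(3s + 12)/(s + 8) − 9| < 12|s + 10|/(2·1) = 6|s + 10|, which is < ϵ once |s + 10| < (1/6)ϵ.
Take δ = min(1, (1/6)ϵ). Then 0 < |s + 10| < δ forces both bounds, so |(3s + 12)/(s + 8) − 9| < ϵ.

δ = min(1, (1/6)ϵ)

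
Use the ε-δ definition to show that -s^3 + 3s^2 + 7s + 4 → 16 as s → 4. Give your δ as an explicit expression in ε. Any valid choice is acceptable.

Let ε > 0. We want δ > 0 such that 0 < |s − 4| < δ implies |(-s^3 + 3s^2 + 7s + 4) − 16| < ε.
(-s^3 + 3s^2 + 7s + 4) − 16 = -s^3 + 3s^2 + 7s - 12 = (s − 4)(-s^2 - s + 3).
So |(-s^3 + 3s^2 + 7s + 4) − 16| = |s − 4|·|-s^2 - s + 3|.
Require δ ≤ 2. Then |s − 4| < 2 gives |s| < 6, and by the triangle inequality |-s^2 - s + 3| ≤ 6^2 + 6 + 3 = 45.
Hence |(-s^3 + 3s^2 + 7s + 4) − 16| ≤ 45|s − 4| < ε provided |s − 4| < ε/45.
Choosing δ = min(2, ε/45) ensures both conditions, hence |(-s^3 + 3s^2 + 7s + 4) − 16| < ε.

δ = min(2, ε/45)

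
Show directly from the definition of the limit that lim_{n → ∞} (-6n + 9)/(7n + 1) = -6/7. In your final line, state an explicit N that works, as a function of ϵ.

Suppose ϵ > 0. For n ≥ 1, |(-6n + 9)/(7n + 1) + 6/7| = |69|/(7(7n + 1)) = 69/(7(7n + 1)).
Since 7n + 1 ≥ 7n for n ≥ 1, this is ≤ 69/(7·7n) = (69/49)/n.
So |(-6n + 9)/(7n + 1) + 6/7| < ϵ whenever n > (69/49)/ϵ.
Take N = (69/49)/ϵ. If n > N then |(-6n + 9)/(7n + 1) + 6/7| ≤ (69/49)/n < ϵ.

N = (69/49)/ϵ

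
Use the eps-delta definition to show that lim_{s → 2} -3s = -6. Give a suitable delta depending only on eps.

delta = eps/3

Let eps > 0. We need delta > 0 so that 0 < |s − 2| < delta implies |(-3s) + 6| < eps.
Since (-3s) + 6 = -3(s − 2), we have |(-3s) + 6| = 3|s − 2|.
Thus it suffices that |s − 2| < eps/3.
Choosing delta = eps/3 gives |(-3s) + 6| = 3|s − 2| < eps whenever |s − 2| < delta.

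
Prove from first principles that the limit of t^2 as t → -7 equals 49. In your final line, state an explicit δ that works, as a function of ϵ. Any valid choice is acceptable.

δ = min(1, ϵ/15)

Suppose ϵ > 0. We seek δ > 0 with 0 < |t + 7| < δ ⇒ |t^2 − 49| < ϵ.
Factor: t^2 − 49 = (t + 7)(t - 7), so |t^2 − 49| = |t + 7|·|t - 7|.
Restrict δ ≤ 1. Then |t + 7| < 1 gives |t| < 8, so by the triangle inequality |t - 7| ≤ 8 + 7 = 15.
Hence |t^2 − 49| ≤ 15|t + 7|, which is < ϵ once |t + 7| < ϵ/15.
Take δ = min(1, ϵ/15). If 0 < |t + 7| < δ then both bounds hold and |t^2 − 49| ≤ 15|t + 7| < 15·(ϵ/15) = ϵ.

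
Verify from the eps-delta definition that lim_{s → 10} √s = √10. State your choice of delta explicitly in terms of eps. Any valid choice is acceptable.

Let eps > 0 be given. We want delta > 0 such that 0 < |s − 10| < delta implies |√s − √10| < eps.
Multiplying by the conjugate, |√s − √10| = |s − 10|/(√s + √10).
Restrict delta ≤ 10 so that |s − 10| < 10 forces s > 0, and then √s + √10 > √10.
Hence |√s − √10| < |s − 10|/√10, which is < eps once |s − 10| < √10·eps.
Take delta = min(10, √10·eps). If 0 < |s − 10| < delta then s > 0 and |√s − √10| < |s − 10|/√10 < eps.

delta = min(10, √10·eps)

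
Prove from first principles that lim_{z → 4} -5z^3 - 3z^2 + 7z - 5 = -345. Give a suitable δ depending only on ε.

Let ε > 0 be given. We want δ > 0 such that 0 < |z − 4| < δ implies |(-5z^3 - 3z^2 + 7z - 5) + 345| < ε.
(-5z^3 - 3z^2 + 7z - 5) + 345 = -5z^3 - 3z^2 + 7z + 340 = (z − 4)(-5z^2 - 23z - 85).
So |(-5z^3 - 3z^2 + 7z - 5) + 345| = |z − 4|·|-5z^2 - 23z - 85|.
Assume first that |z − 4| < 1, so |z| < 5. Then |-5z^2 - 23z - 85| ≤ 5·5^2 + 23·5 + 85 = 325.
Hence |(-5z^3 - 3z^2 + 7z - 5) + 345| ≤ 325|z − 4| < ε provided |z − 4| < ε/325.
Take δ = min(1, ε/325). Then 0 < |z − 4| < δ gives both |z − 4| < 1 and |z − 4| < ε/325, so |(-5z^3 - 3z^2 + 7z - 5) + 345| < ε.

δ = min(1, ε/325)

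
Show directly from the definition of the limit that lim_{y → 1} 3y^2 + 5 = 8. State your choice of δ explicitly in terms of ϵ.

δ = min(1, ϵ/9)

Let ϵ > 0. We want δ > 0 such that 0 < |y − 1| < δ implies |(3y^2 + 5) − 8| < ϵ.
(3y^2 + 5) − 8 = 3y^2 - 3 = (y − 1)(3y + 3).
So |(3y^2 + 5) − 8| = |y − 1|·|3y + 3|.
Require δ ≤ 1. Then |y − 1| < 1 gives |y| < 2, and by the triangle inequality |3y + 3| ≤ 3·2 + 3 = 9.
Hence |(3y^2 + 5) − 8| ≤ 9|y − 1| < ϵ provided |y − 1| < ϵ/9.
Take δ = min(1, ϵ/9). Then 0 < |y − 1| < δ gives both |y − 1| < 1 and |y − 1| < ϵ/9, so |(3y^2 + 5) − 8| < ϵ.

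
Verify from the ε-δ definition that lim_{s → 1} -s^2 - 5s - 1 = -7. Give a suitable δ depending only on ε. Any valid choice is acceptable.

Let ε > 0 be given. We want δ > 0 such that 0 < |s − 1| < δ implies |(-s^2 - 5s - 1) + 7| < ε.
(-s^2 - 5s - 1) + 7 = -s^2 - 5s + 6 = (s − 1)(-s - 6).
So |(-s^2 - 5s - 1) + 7| = |s − 1|·|-s - 6|.
Assume first that |s − 1| < 1, so |s| < 2. Then |-s - 6| ≤ 2 + 6 = 8.
Hence |(-s^2 - 5s - 1) + 7| ≤ 8|s − 1| < ε provided |s − 1| < ε/8.
Take δ = min(1, ε/8). Then 0 < |s − 1| < δ gives both |s − 1| < 1 and |s − 1| < ε/8, so |(-s^2 - 5s - 1) + 7| < ε.

δ = min(1, ε/8)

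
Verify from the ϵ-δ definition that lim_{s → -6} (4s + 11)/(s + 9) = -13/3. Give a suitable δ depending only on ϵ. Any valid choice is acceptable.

Let ϵ > 0. We want δ > 0 with 0 < |s + 6| < δ ⇒ |(4s + 11)/(s + 9) + 13/3| < ϵ.
Combining over a common denominator, (4s + 11)/(s + 9) + 13/3 = [(4s + 11)·3 − (-13)·(s + 9)] / [3·(s + 9)] = 25(s + 6) / (3(s + 9)).
So |(4s + 11)/(s + 9) + 13/3| = 25|s + 6| / (3·|s + 9|).
Require δ ≤ 3/2, so |s + 9| ≥ |3| − |s + 6| > 3 − 3/2 = 3/2.
Hence |(4s + 11)/(s + 9) + 13/3| < 25|s + 6|/(3·(3/2)) = (50/9)|s + 6|, which is < ϵ once |s + 6| < (9/50)ϵ.
Take δ = min(3/2, (9/50)ϵ). Then 0 < |s + 6| < δ forces both bounds, so |(4s + 11)/(s + 9) + 13/3| < ϵ.

δ = min(3/2, (9/50)ϵ)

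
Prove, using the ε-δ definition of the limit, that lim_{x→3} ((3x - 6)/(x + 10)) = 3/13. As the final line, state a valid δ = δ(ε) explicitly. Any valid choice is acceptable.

Let ε > 0. We want δ > 0 with 0 < |x − 3| < δ ⇒ |(3x - 6)/(x + 10) − (3/13)| < ε.
Combining over a common denominator, (3x - 6)/(x + 10) − (3/13) = [(3x - 6)·13 − 3·(x + 10)] / [13·(x + 10)] = 36(x − 3) / (13(x + 10)).
So |(3x - 6)/(x + 10) − (3/13)| = 36|x − 3| / (13·|x + 10|).
Restrict δ ≤ 13/2. Then |x − 3| < 13/2 gives |x + 10| = |(x − 3) + 13| ≥ 13 − 13/2 = 13/2.
Hence |(3x - 6)/(x + 10) − (3/13)| < 36|x − 3|/(13·(13/2)) = (72/169)|x − 3|, which is < ε once |x − 3| < (169/72)ε.
Take δ = min(13/2, (169/72)ε). Then 0 < |x − 3| < δ forces both bounds, so |(3x - 6)/(x + 10) − (3/13)| < ε.

δ = min(13/2, (169/72)ε)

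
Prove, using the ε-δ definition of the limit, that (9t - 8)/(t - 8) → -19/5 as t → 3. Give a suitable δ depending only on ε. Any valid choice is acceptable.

δ = min(5/2, (25/128)ε)

Suppose ε > 0. We want δ > 0 with 0 < |t − 3| < δ ⇒ |(9t - 8)/(t - 8) + 19/5| < ε.
Combining over a common denominator, (9t - 8)/(t - 8) + 19/5 = [(9t - 8)·(-5) − 19·(t - 8)] / [(-5)·(t - 8)] = -64(t − 3) / ((-5)(t - 8)).
So |(9t - 8)/(t - 8) + 19/5| = 64|t − 3| / (5·|t − 8|).
Restrict δ ≤ 5/2. Then |t − 3| < 5/2 gives |t − 8| = |(t − 3) + (-5)| ≥ 5 − 5/2 = 5/2.
Hence |(9t - 8)/(t - 8) + 19/5| < 64|t − 3|/(5·(5/2)) = (128/25)|t − 3|, which is < ε once |t − 3| < (25/128)ε.
Take δ = min(5/2, (25/128)ε). Then 0 < |t − 3| < δ forces both bounds, so |(9t - 8)/(t - 8) + 19/5| < ε.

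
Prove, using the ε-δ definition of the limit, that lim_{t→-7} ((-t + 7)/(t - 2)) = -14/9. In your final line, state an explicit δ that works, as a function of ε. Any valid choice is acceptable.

δ = min(9/2, (81/10)ε)

Let ε > 0. We want δ > 0 with 0 < |t + 7| < δ ⇒ |(-t + 7)/(t - 2) + 14/9| < ε.
Combining over a common denominator, (-t + 7)/(t - 2) + 14/9 = [(-t + 7)·(-9) − 14·(t - 2)] / [(-9)·(t - 2)] = -5(t + 7) / ((-9)(t - 2)).
So |(-t + 7)/(t - 2) + 14/9| = 5|t + 7| / (9·|t − 2|).
Restrict δ ≤ 9/2. Then |t + 7| < 9/2 gives |t − 2| = |(t + 7) + (-9)| ≥ 9 − 9/2 = 9/2.
Hence |(-t + 7)/(t - 2) + 14/9| < 5|t + 7|/(9·(9/2)) = (10/81)|t + 7|, which is < ε once |t + 7| < (81/10)ε.
Take δ = min(9/2, (81/10)ε). Then 0 < |t + 7| < δ forces both bounds, so |(-t + 7)/(t - 2) + 14/9| < ε.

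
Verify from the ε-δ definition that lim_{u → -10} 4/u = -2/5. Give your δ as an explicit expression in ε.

δ = min(5, (25/2)ε)

Let ε > 0. We seek δ > 0 such that 0 < |u + 10| < δ implies |4/u + 2/5| < ε.
|4/u + 2/5| = 4·|-10 − u|/(10·|u|) = 4|u + 10|/(10|u|).
Restrict δ ≤ 5. Then |u + 10| < 5 gives |u| > 5, so 10|u| > 50.
Then |4/u + 2/5| < 4|u + 10|/50, which is < ε when |u + 10| < (25/2)ε.
Take δ = min(5, (25/2)ε). Then 0 < |u + 10| < δ gives both |u + 10| < 5 and |u + 10| < (25/2)ε, so |4/u + 2/5| < ε.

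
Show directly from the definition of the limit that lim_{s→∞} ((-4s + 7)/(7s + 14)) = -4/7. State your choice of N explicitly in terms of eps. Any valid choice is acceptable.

N = (15/7)/eps

Let eps > 0. We seek N > 0 such that s > N implies |(-4s + 7)/(7s + 14) + 4/7| < eps.
(-4s + 7)/(7s + 14) + 4/7 = (7(-4s + 7) − (-4)(7s + 14)) / (7(7s + 14)) = 105/(7(7s + 14)).
For s > 0 we have 7s + 14 > 7s, so |(-4s + 7)/(7s + 14) + 4/7| = 105/(7(7s + 14)) < 105/(7·7s) = (15/7)/s.
Thus |(-4s + 7)/(7s + 14) + 4/7| < eps whenever s > (15/7)/eps.
Take N = (15/7)/eps. If s > N then |(-4s + 7)/(7s + 14) + 4/7| < (15/7)/s < eps.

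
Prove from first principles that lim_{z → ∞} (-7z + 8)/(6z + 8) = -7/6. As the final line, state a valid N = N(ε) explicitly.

Fix ε > 0. We seek N > 0 such that z > N implies |(-7z + 8)/(6z + 8) + 7/6| < ε.
(-7z + 8)/(6z + 8) + 7/6 = (6(-7z + 8) − (-7)(6z + 8)) / (6(6z + 8)) = 104/(6(6z + 8)).
For z > 0 we have 6z + 8 > 6z, so |(-7z + 8)/(6z + 8) + 7/6| = 104/(6(6z + 8)) < 104/(6·6z) = (26/9)/z.
Thus |(-7z + 8)/(6z + 8) + 7/6| < ε whenever z > (26/9)/ε.
Take N = (26/9)/ε. If z > N then |(-7z + 8)/(6z + 8) + 7/6| < (26/9)/z < ε.

N = (26/9)/ε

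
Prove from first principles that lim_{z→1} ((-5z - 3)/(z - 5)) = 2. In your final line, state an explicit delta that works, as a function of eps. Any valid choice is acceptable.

delta = min(2, (2/7)eps)

Let eps > 0 be given. We want delta > 0 with 0 < |z − 1| < delta ⇒ |(-5z - 3)/(z - 5) − 2| < eps.
Combining over a common denominator, (-5z - 3)/(z - 5) − 2 = [(-5z - 3)·(-4) − (-8)·(z - 5)] / [(-4)·(z - 5)] = 28(z − 1) / ((-4)(z - 5)).
So |(-5z - 3)/(z - 5) − 2| = 28|z − 1| / (4·|z − 5|).
Restrict delta ≤ 2. Then |z − 1| < 2 gives |z − 5| = |(z − 1) + (-4)| ≥ 4 − 2 = 2.
Hence |(-5z - 3)/(z - 5) − 2| < 28|z − 1|/(4·2) = (7/2)|z − 1|, which is < eps once |z − 1| < (2/7)eps.
Take delta = min(2, (2/7)eps). Then 0 < |z − 1| < delta forces both bounds, so |(-5z - 3)/(z - 5) − 2| < eps.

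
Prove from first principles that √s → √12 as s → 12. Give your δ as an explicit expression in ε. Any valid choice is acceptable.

Suppose ε > 0. We want δ > 0 such that 0 < |s − 12| < δ implies |√s − √12| < ε.
Multiplying by the conjugate, |√s − √12| = |s − 12|/(√s + √12).
Restrict δ ≤ 12 so that |s − 12| < 12 forces s > 0, and then √s + √12 > √12.
Hence |√s − √12| < |s − 12|/√12, which is < ε once |s − 12| < √12·ε.
Take δ = min(12, √12·ε). If 0 < |s − 12| < δ then s > 0 and |√s − √12| < |s − 12|/√12 < ε.

δ = min(12, √12·ε)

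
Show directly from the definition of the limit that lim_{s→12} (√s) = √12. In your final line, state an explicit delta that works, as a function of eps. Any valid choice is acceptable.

delta = min(12, √12·eps)

Fix eps > 0. We want delta > 0 such that 0 < |s − 12| < delta implies |√s − √12| < eps.
Multiplying by the conjugate, |√s − √12| = |s − 12|/(√s + √12).
Restrict delta ≤ 12 so that |s − 12| < 12 forces s > 0, and then √s + √12 > √12.
Hence |√s − √12| < |s − 12|/√12, which is < eps once |s − 12| < √12·eps.
Take delta = min(12, √12·eps). If 0 < |s − 12| < delta then s > 0 and |√s − √12| < |s − 12|/√12 < eps.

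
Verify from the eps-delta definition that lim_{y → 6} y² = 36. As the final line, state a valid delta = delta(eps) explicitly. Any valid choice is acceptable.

Let eps > 0. We seek delta > 0 with 0 < |y − 6| < delta ⇒ |y² − 36| < eps.
Factor: y² − 36 = (y − 6)(y + 6), so |y² − 36| = |y − 6|·|y + 6|.
Impose delta ≤ 1 so that |y| < 7; then |y + 6| ≤ 13.
Hence |y² − 36| ≤ 13|y − 6|, which is < eps once |y − 6| < eps/13.
Take delta = min(1, eps/13). If 0 < |y − 6| < delta then both bounds hold and |y² − 36| ≤ 13|y − 6| < 13·(eps/13) = eps.

delta = min(1, eps/13)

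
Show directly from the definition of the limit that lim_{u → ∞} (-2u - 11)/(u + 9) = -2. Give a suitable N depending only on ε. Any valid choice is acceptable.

Fix ε > 0. We seek N > 0 such that u > N implies |(-2u - 11)/(u + 9) + 2| < ε.
(-2u - 11)/(u + 9) + 2 = ((-2u - 11) − (-2)(u + 9)) / ((u + 9)) = 7/((u + 9)).
For u > 0 we have u + 9 > u, so |(-2u - 11)/(u + 9) + 2| = 7/((u + 9)) < 7/(u) = 7/u.
Thus |(-2u - 11)/(u + 9) + 2| < ε whenever u > 7/ε.
Take N = 7/ε. If u > N then |(-2u - 11)/(u + 9) + 2| < 7/u < ε.

N = 7/ε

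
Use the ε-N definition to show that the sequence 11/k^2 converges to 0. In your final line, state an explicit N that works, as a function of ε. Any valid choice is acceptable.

N = (11/ε)^{1/2}

Suppose ε > 0. For k ≥ 1, |11/k^2 − 0| = 11/k^2.
11/k^2 < ε ⇔ k^2 > 11/ε ⇔ k > (11/ε)^{1/2}.
Take N = (11/ε)^{1/2}. Then k > N implies 11/k^2 < ε.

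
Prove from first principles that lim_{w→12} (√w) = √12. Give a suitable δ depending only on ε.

δ = min(12, √12·ε)

Suppose ε > 0. We want δ > 0 such that 0 < |w − 12| < δ implies |√w − √12| < ε.
Multiplying by the conjugate, |√w − √12| = |w − 12|/(√w + √12).
Restrict δ ≤ 12 so that |w − 12| < 12 forces w > 0, and then √w + √12 > √12.
Hence |√w − √12| < |w − 12|/√12, which is < ε once |w − 12| < √12·ε.
Take δ = min(12, √12·ε). If 0 < |w − 12| < δ then w > 0 and |√w − √12| < |w − 12|/√12 < ε.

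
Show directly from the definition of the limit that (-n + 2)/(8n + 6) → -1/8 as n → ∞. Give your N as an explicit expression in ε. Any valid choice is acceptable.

Fix ε > 0. For n ≥ 1, |(-n + 2)/(8n + 6) + 1/8| = |22|/(8(8n + 6)) = 22/(8(8n + 6)).
Since 8n + 6 ≥ 8n for n ≥ 1, this is ≤ 22/(8·8n) = (11/32)/n.
So |(-n + 2)/(8n + 6) + 1/8| < ε whenever n > (11/32)/ε.
Take N = (11/32)/ε. If n > N then |(-n + 2)/(8n + 6) + 1/8| ≤ (11/32)/n < ε.

N = (11/32)/ε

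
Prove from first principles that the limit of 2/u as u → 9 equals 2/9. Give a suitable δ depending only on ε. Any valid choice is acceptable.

δ = min(9/2, (81/4)ε)

Suppose ε > 0. We seek δ > 0 such that 0 < |u − 9| < δ implies |2/u − (2/9)| < ε.
|2/u − (2/9)| = 2·|9 − u|/(9·|u|) = 2|u − 9|/(9|u|).
Restrict δ ≤ 9/2. Then |u − 9| < 9/2 gives |u| > 9/2, so 9|u| > 81/2.
Then |2/u − (2/9)| < 2|u − 9|/(81/2), which is < ε when |u − 9| < (81/4)ε.
Take δ = min(9/2, (81/4)ε). Then 0 < |u − 9| < δ gives both |u − 9| < 9/2 and |u − 9| < (81/4)ε, so |2/u − (2/9)| < ε.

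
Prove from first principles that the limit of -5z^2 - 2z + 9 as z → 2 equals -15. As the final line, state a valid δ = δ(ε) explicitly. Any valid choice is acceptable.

δ = min(1, ε/27)

Fix ε > 0. We want δ > 0 such that 0 < |z − 2| < δ implies |(-5z^2 - 2z + 9) + 15| < ε.
(-5z^2 - 2z + 9) + 15 = -5z^2 - 2z + 24 = (z − 2)(-5z - 12).
So |(-5z^2 - 2z + 9) + 15| = |z − 2|·|-5z - 12|.
Assume first that |z − 2| < 1, so |z| < 3. Then |-5z - 12| ≤ 5·3 + 12 = 27.
Hence |(-5z^2 - 2z + 9) + 15| ≤ 27|z − 2| < ε provided |z − 2| < ε/27.
Take δ = min(1, ε/27). Then 0 < |z − 2| < δ gives both |z − 2| < 1 and |z − 2| < ε/27, so |(-5z^2 - 2z + 9) + 15| < ε.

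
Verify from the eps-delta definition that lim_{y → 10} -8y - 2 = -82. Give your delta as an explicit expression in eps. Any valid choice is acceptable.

Suppose eps > 0. We need delta > 0 so that 0 < |y − 10| < delta implies |(-8y - 2) + 82| < eps.
Since (-8y - 2) + 82 = -8(y − 10), we have |(-8y - 2) + 82| = 8|y − 10|.
So 8|y − 10| < eps exactly when |y − 10| < eps/8.
Take delta = eps/8. If 0 < |y − 10| < delta then |(-8y - 2) + 82| = 8|y − 10| < 8·(eps/8) = eps.

delta = eps/8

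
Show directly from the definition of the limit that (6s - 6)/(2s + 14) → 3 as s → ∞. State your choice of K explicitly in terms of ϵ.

Let ϵ > 0 be given. We seek K > 0 such that s > K implies |(6s - 6)/(2s + 14) − 3| < ϵ.
(6s - 6)/(2s + 14) − 3 = (2(6s - 6) − 6(2s + 14)) / (2(2s + 14)) = -96/(2(2s + 14)).
For s > 0 we have 2s + 14 > 2s, so |(6s - 6)/(2s + 14) − 3| = 96/(2(2s + 14)) < 96/(2·2s) = 24/s.
Thus |(6s - 6)/(2s + 14) − 3| < ϵ whenever s > 24/ϵ.
Take K = 24/ϵ. If s > K then |(6s - 6)/(2s + 14) − 3| < 24/s < ϵ.

K = 24/ϵ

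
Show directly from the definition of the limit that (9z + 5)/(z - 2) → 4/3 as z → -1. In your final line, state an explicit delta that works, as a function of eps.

delta = min(3/2, (9/46)eps)

Fix eps > 0. We want delta > 0 with 0 < |z + 1| < delta ⇒ |(9z + 5)/(z - 2) − (4/3)| < eps.
Combining over a common denominator, (9z + 5)/(z - 2) − (4/3) = [(9z + 5)·(-3) − (-4)·(z - 2)] / [(-3)·(z - 2)] = -23(z + 1) / ((-3)(z - 2)).
So |(9z + 5)/(z - 2) − (4/3)| = 23|z + 1| / (3·|z − 2|).
Restrict delta ≤ 3/2. Then |z + 1| < 3/2 gives |z − 2| = |(z + 1) + (-3)| ≥ 3 − 3/2 = 3/2.
Hence |(9z + 5)/(z - 2) − (4/3)| < 23|z + 1|/(3·(3/2)) = (46/9)|z + 1|, which is < eps once |z + 1| < (9/46)eps.
Take delta = min(3/2, (9/46)eps). Then 0 < |z + 1| < delta forces both bounds, so |(9z + 5)/(z - 2) − (4/3)| < eps.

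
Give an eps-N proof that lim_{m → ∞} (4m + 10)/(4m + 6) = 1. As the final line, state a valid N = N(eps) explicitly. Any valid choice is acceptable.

Let eps > 0. For m ≥ 1, |(4m + 10)/(4m + 6) − 1| = |16|/(4(4m + 6)) = 16/(4(4m + 6)).
Since 4m + 6 ≥ 4m for m ≥ 1, this is ≤ 16/(4·4m) = 1/m.
So |(4m + 10)/(4m + 6) − 1| < eps whenever m > 1/eps.
Take N = 1/eps. If m > N then |(4m + 10)/(4m + 6) − 1| ≤ 1/m < eps.

N = 1/eps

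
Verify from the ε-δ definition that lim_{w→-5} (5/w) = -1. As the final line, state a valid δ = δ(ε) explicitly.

Suppose ε > 0. We seek δ > 0 such that 0 < |w + 5| < δ implies |5/w + 1| < ε.
|5/w + 1| = 5·|-5 − w|/(5·|w|) = 5|w + 5|/(5|w|).
Restrict δ ≤ 5/2. Then |w + 5| < 5/2 gives |w| > 5/2, so 5|w| > 25/2.
Then |5/w + 1| < 5|w + 5|/(25/2), which is < ε when |w + 5| < (5/2)ε.
Take δ = min(5/2, (5/2)ε). Then 0 < |w + 5| < δ gives both |w + 5| < 5/2 and |w + 5| < (5/2)ε, so |5/w + 1| < ε.

δ = min(5/2, (5/2)ε)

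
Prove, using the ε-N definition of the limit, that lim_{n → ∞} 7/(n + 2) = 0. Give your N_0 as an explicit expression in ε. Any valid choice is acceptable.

Suppose ε > 0. For n ≥ 1, |7/(n + 2) − 0| = 7/(n + 2) ≤ 7/n.
We need 7/n < ε, i.e. n > 7/ε.
Take N_0 = 7/ε. If n > N_0 then |7/(n + 2)| ≤ 7/n < ε.

N_0 = 7/ε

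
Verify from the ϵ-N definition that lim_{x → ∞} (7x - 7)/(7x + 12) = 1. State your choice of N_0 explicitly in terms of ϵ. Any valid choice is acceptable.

N_0 = (19/7)/ϵ

Let ϵ > 0 be given. We seek N_0 > 0 such that x > N_0 implies |(7x - 7)/(7x + 12) − 1| < ϵ.
(7x - 7)/(7x + 12) − 1 = (7(7x - 7) − 7(7x + 12)) / (7(7x + 12)) = -133/(7(7x + 12)).
For x > 0 we have 7x + 12 > 7x, so |(7x - 7)/(7x + 12) − 1| = 133/(7(7x + 12)) < 133/(7·7x) = (19/7)/x.
Thus |(7x - 7)/(7x + 12) − 1| < ϵ whenever x > (19/7)/ϵ.
Take N_0 = (19/7)/ϵ. If x > N_0 then |(7x - 7)/(7x + 12) − 1| < (19/7)/x < ϵ.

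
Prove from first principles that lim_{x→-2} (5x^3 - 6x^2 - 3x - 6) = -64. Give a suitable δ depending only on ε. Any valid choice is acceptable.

δ = min(1, ε/122)

Let ε > 0 be given. We want δ > 0 such that 0 < |x + 2| < δ implies |(5x^3 - 6x^2 - 3x - 6) + 64| < ε.
(5x^3 - 6x^2 - 3x - 6) + 64 = 5x^3 - 6x^2 - 3x + 58 = (x + 2)(5x^2 - 16x + 29).
So |(5x^3 - 6x^2 - 3x - 6) + 64| = |x + 2|·|5x^2 - 16x + 29|.
Require δ ≤ 1. Then |x + 2| < 1 gives |x| < 3, and by the triangle inequality |5x^2 - 16x + 29| ≤ 5·3^2 + 16·3 + 29 = 122.
Hence |(5x^3 - 6x^2 - 3x - 6) + 64| ≤ 122|x + 2| < ε provided |x + 2| < ε/122.
Choosing δ = min(1, ε/122) ensures both conditions, hence |(5x^3 - 6x^2 - 3x - 6) + 64| < ε.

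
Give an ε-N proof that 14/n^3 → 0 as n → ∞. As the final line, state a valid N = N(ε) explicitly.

N = (14/ε)^{1/3}

Suppose ε > 0. For n ≥ 1, |14/n^3 − 0| = 14/n^3.
14/n^3 < ε ⇔ n^3 > 14/ε ⇔ n > (14/ε)^{1/3}.
Take N = (14/ε)^{1/3}. Then n > N implies 14/n^3 < ε.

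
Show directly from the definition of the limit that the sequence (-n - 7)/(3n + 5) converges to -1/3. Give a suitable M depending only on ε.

M = (16/9)/ε

Suppose ε > 0. For n ≥ 1, |(-n - 7)/(3n + 5) + 1/3| = |-16|/(3(3n + 5)) = 16/(3(3n + 5)).
Since 3n + 5 ≥ 3n for n ≥ 1, this is ≤ 16/(3·3n) = (16/9)/n.
So |(-n - 7)/(3n + 5) + 1/3| < ε whenever n > (16/9)/ε.
Take M = (16/9)/ε. If n > M then |(-n - 7)/(3n + 5) + 1/3| ≤ (16/9)/n < ε.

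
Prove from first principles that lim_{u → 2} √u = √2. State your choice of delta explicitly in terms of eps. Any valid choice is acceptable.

delta = min(2, √2·eps)

Let eps > 0. We want delta > 0 such that 0 < |u − 2| < delta implies |√u − √2| < eps.
Rationalise: √u − √2 = (u − 2)/(√u + √2), so |√u − √2| = |u − 2|/(√u + √2).
Restrict delta ≤ 2 so that |u − 2| < 2 forces u > 0, and then √u + √2 > √2.
Hence |√u − √2| < |u − 2|/√2, which is < eps once |u − 2| < √2·eps.
Take delta = min(2, √2·eps). If 0 < |u − 2| < delta then u > 0 and |√u − √2| < |u − 2|/√2 < eps.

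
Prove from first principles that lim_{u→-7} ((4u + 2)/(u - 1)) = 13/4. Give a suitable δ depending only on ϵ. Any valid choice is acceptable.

Suppose ϵ > 0. We want δ > 0 with 0 < |u + 7| < δ ⇒ |(4u + 2)/(u - 1) − (13/4)| < ϵ.
Combining over a common denominator, (4u + 2)/(u - 1) − (13/4) = [(4u + 2)·(-8) − (-26)·(u - 1)] / [(-8)·(u - 1)] = -6(u + 7) / ((-8)(u - 1)).
So |(4u + 2)/(u - 1) − (13/4)| = 6|u + 7| / (8·|u − 1|).
Require δ ≤ 4, so |u − 1| ≥ |-8| − |u + 7| > 8 − 4 = 4.
Hence |(4u + 2)/(u - 1) − (13/4)| < 6|u + 7|/(8·4) = (3/16)|u + 7|, which is < ϵ once |u + 7| < (16/3)ϵ.
Take δ = min(4, (16/3)ϵ). Then 0 < |u + 7| < δ forces both bounds, so |(4u + 2)/(u - 1) − (13/4)| < ϵ.

δ = min(4, (16/3)ϵ)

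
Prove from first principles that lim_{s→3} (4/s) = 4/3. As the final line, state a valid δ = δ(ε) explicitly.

Fix ε > 0. We seek δ > 0 such that 0 < |s − 3| < δ implies |4/s − (4/3)| < ε.
|4/s − (4/3)| = 4·|3 − s|/(3·|s|) = 4|s − 3|/(3|s|).
Require δ ≤ 3/2 so that |s| > 3 − 3/2 = 3/2, hence 3|s| > 9/2.
Then |4/s − (4/3)| < 4|s − 3|/(9/2), which is < ε when |s − 3| < (9/8)ε.
Take δ = min(3/2, (9/8)ε). Then 0 < |s − 3| < δ gives both |s − 3| < 3/2 and |s − 3| < (9/8)ε, so |4/s − (4/3)| < ε.

δ = min(3/2, (9/8)ε)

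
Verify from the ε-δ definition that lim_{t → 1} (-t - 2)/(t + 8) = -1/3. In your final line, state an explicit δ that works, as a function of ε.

δ = min(9/2, (27/4)ε)

Let ε > 0 be given. We want δ > 0 with 0 < |t − 1| < δ ⇒ |(-t - 2)/(t + 8) + 1/3| < ε.
Combining over a common denominator, (-t - 2)/(t + 8) + 1/3 = [(-t - 2)·9 − (-3)·(t + 8)] / [9·(t + 8)] = -6(t − 1) / (9(t + 8)).
So |(-t - 2)/(t + 8) + 1/3| = 6|t − 1| / (9·|t + 8|).
Require δ ≤ 9/2, so |t + 8| ≥ |9| − |t − 1| > 9 − 9/2 = 9/2.
Hence |(-t - 2)/(t + 8) + 1/3| < 6|t − 1|/(9·(9/2)) = (4/27)|t − 1|, which is < ε once |t − 1| < (27/4)ε.
Take δ = min(9/2, (27/4)ε). Then 0 < |t − 1| < δ forces both bounds, so |(-t - 2)/(t + 8) + 1/3| < ε.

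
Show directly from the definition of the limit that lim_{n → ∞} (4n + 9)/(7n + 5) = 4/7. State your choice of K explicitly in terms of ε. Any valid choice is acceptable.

Let ε > 0. For n ≥ 1, |(4n + 9)/(7n + 5) − (4/7)| = |43|/(7(7n + 5)) = 43/(7(7n + 5)).
Since 7n + 5 ≥ 7n for n ≥ 1, this is ≤ 43/(7·7n) = (43/49)/n.
So |(4n + 9)/(7n + 5) − (4/7)| < ε whenever n > (43/49)/ε.
Take K = (43/49)/ε. If n > K then |(4n + 9)/(7n + 5) − (4/7)| ≤ (43/49)/n < ε.

K = (43/49)/ε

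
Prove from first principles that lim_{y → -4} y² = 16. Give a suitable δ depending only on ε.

Let ε > 0 be given. We seek δ > 0 with 0 < |y + 4| < δ ⇒ |y² − 16| < ε.
Factor: y² − 16 = (y + 4)(y - 4), so |y² − 16| = |y + 4|·|y - 4|.
Impose δ ≤ 2 so that |y| < 6; then |y - 4| ≤ 10.
Hence |y² − 16| ≤ 10|y + 4|, which is < ε once |y + 4| < ε/10.
Take δ = min(2, ε/10). If 0 < |y + 4| < δ then both bounds hold and |y² − 16| ≤ 10|y + 4| < 10·(ε/10) = ε.

δ = min(2, ε/10)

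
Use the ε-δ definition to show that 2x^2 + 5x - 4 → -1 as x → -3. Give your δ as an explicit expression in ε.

Let ε > 0 be given. We want δ > 0 such that 0 < |x + 3| < δ implies |(2x^2 + 5x - 4) + 1| < ε.
(2x^2 + 5x - 4) + 1 = 2x^2 + 5x - 3 = (x + 3)(2x - 1).
So |(2x^2 + 5x - 4) + 1| = |x + 3|·|2x - 1|.
Require δ ≤ 1. Then |x + 3| < 1 gives |x| < 4, and by the triangle inequality |2x - 1| ≤ 2·4 + 1 = 9.
Hence |(2x^2 + 5x - 4) + 1| ≤ 9|x + 3| < ε provided |x + 3| < ε/9.
Choosing δ = min(1, ε/9) ensures both conditions, hence |(2x^2 + 5x - 4) + 1| < ε.

δ = min(1, ε/9)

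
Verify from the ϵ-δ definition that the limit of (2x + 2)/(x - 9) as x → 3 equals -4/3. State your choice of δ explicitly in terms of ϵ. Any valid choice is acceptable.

Suppose ϵ > 0. We want δ > 0 with 0 < |x − 3| < δ ⇒ |(2x + 2)/(x - 9) + 4/3| < ϵ.
Combining over a common denominator, (2x + 2)/(x - 9) + 4/3 = [(2x + 2)·(-6) − 8·(x - 9)] / [(-6)·(x - 9)] = -20(x − 3) / ((-6)(x - 9)).
So |(2x + 2)/(x - 9) + 4/3| = 20|x − 3| / (6·|x − 9|).
Restrict δ ≤ 3. Then |x − 3| < 3 gives |x − 9| = |(x − 3) + (-6)| ≥ 6 − 3 = 3.
Hence |(2x + 2)/(x - 9) + 4/3| < 20|x − 3|/(6·3) = (10/9)|x − 3|, which is < ϵ once |x − 3| < (9/10)ϵ.
Take δ = min(3, (9/10)ϵ). Then 0 < |x − 3| < δ forces both bounds, so |(2x + 2)/(x - 9) + 4/3| < ϵ.

δ = min(3, (9/10)ϵ)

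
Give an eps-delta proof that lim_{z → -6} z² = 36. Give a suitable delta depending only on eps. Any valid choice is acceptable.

delta = min(1, eps/13)

Let eps > 0. We seek delta > 0 with 0 < |z + 6| < delta ⇒ |z² − 36| < eps.
Factor: z² − 36 = (z + 6)(z - 6), so |z² − 36| = |z + 6|·|z - 6|.
Restrict delta ≤ 1. Then |z + 6| < 1 gives |z| < 7, so by the triangle inequality |z - 6| ≤ 7 + 6 = 13.
Hence |z² − 36| ≤ 13|z + 6|, which is < eps once |z + 6| < eps/13.
Take delta = min(1, eps/13). If 0 < |z + 6| < delta then both bounds hold and |z² − 36| ≤ 13|z + 6| < 13·(eps/13) = eps.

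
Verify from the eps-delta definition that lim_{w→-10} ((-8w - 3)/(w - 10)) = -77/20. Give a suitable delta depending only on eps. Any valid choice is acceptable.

delta = min(10, (200/83)eps)

Fix eps > 0. We want delta > 0 with 0 < |w + 10| < delta ⇒ |(-8w - 3)/(w - 10) + 77/20| < eps.
Combining over a common denominator, (-8w - 3)/(w - 10) + 77/20 = [(-8w - 3)·(-20) − 77·(w - 10)] / [(-20)·(w - 10)] = 83(w + 10) / ((-20)(w - 10)).
So |(-8w - 3)/(w - 10) + 77/20| = 83|w + 10| / (20·|w − 10|).
Require delta ≤ 10, so |w − 10| ≥ |-20| − |w + 10| > 20 − 10 = 10.
Hence |(-8w - 3)/(w - 10) + 77/20| < 83|w + 10|/(20·10) = (83/200)|w + 10|, which is < eps once |w + 10| < (200/83)eps.
Take delta = min(10, (200/83)eps). Then 0 < |w + 10| < delta forces both bounds, so |(-8w - 3)/(w - 10) + 77/20| < eps.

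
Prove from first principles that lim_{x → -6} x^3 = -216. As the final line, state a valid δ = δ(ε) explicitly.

Suppose ε > 0. We seek δ > 0 with 0 < |x + 6| < δ ⇒ |x^3 + 216| < ε.
Factor: x^3 + 216 = (x + 6)(x^2 - 6x + 36), so |x^3 + 216| = |x + 6|·|x^2 - 6x + 36|.
Impose δ ≤ 1 so that |x| < 7; then |x^2 - 6x + 36| ≤ 127.
Hence |x^3 + 216| ≤ 127|x + 6|, which is < ε once |x + 6| < ε/127.
Take δ = min(1, ε/127). If 0 < |x + 6| < δ then both bounds hold and |x^3 + 216| ≤ 127|x + 6| < 127·(ε/127) = ε.

δ = min(1, ε/127)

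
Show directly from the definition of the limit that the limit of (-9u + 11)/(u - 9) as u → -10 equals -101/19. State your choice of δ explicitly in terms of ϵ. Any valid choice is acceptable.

δ = min(19/2, (361/140)ϵ)

Suppose ϵ > 0. We want δ > 0 with 0 < |u + 10| < δ ⇒ |(-9u + 11)/(u - 9) + 101/19| < ϵ.
Combining over a common denominator, (-9u + 11)/(u - 9) + 101/19 = [(-9u + 11)·(-19) − 101·(u - 9)] / [(-19)·(u - 9)] = 70(u + 10) / ((-19)(u - 9)).
So |(-9u + 11)/(u - 9) + 101/19| = 70|u + 10| / (19·|u − 9|).
Restrict δ ≤ 19/2. Then |u + 10| < 19/2 gives |u − 9| = |(u + 10) + (-19)| ≥ 19 − 19/2 = 19/2.
Hence |(-9u + 11)/(u - 9) + 101/19| < 70|u + 10|/(19·(19/2)) = (140/361)|u + 10|, which is < ϵ once |u + 10| < (361/140)ϵ.
Take δ = min(19/2, (361/140)ϵ). Then 0 < |u + 10| < δ forces both bounds, so |(-9u + 11)/(u - 9) + 101/19| < ϵ.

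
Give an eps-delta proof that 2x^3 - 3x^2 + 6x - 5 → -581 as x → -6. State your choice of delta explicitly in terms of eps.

Fix eps > 0. We want delta > 0 such that 0 < |x + 6| < delta implies |(2x^3 - 3x^2 + 6x - 5) + 581| < eps.
(2x^3 - 3x^2 + 6x - 5) + 581 = 2x^3 - 3x^2 + 6x + 576 = (x + 6)(2x^2 - 15x + 96).
So |(2x^3 - 3x^2 + 6x - 5) + 581| = |x + 6|·|2x^2 - 15x + 96|.
Assume first that |x + 6| < 1, so |x| < 7. Then |2x^2 - 15x + 96| ≤ 2·7^2 + 15·7 + 96 = 299.
Hence |(2x^3 - 3x^2 + 6x - 5) + 581| ≤ 299|x + 6| < eps provided |x + 6| < eps/299.
Choosing delta = min(1, eps/299) ensures both conditions, hence |(2x^3 - 3x^2 + 6x - 5) + 581| < eps.

delta = min(1, eps/299)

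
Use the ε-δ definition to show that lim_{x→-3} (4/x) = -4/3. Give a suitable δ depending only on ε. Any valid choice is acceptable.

δ = min(3/2, (9/8)ε)

Suppose ε > 0. We seek δ > 0 such that 0 < |x + 3| < δ implies |4/x + 4/3| < ε.
|4/x + 4/3| = 4·|-3 − x|/(3·|x|) = 4|x + 3|/(3|x|).
Require δ ≤ 3/2 so that |x| > 3 − 3/2 = 3/2, hence 3|x| > 9/2.
Then |4/x + 4/3| < 4|x + 3|/(9/2), which is < ε when |x + 3| < (9/8)ε.
Take δ = min(3/2, (9/8)ε). Then 0 < |x + 3| < δ gives both |x + 3| < 3/2 and |x + 3| < (9/8)ε, so |4/x + 4/3| < ε.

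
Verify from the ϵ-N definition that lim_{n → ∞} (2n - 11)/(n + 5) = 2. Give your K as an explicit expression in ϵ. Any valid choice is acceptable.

K = 21/ϵ

Suppose ϵ > 0. For n ≥ 1, |(2n - 11)/(n + 5) − 2| = |-21|/((n + 5)) = 21/((n + 5)).
Since n + 5 ≥ n for n ≥ 1, this is ≤ 21/(n) = 21/n.
So |(2n - 11)/(n + 5) − 2| < ϵ whenever n > 21/ϵ.
Take K = 21/ϵ. If n > K then |(2n - 11)/(n + 5) − 2| ≤ 21/n < ϵ.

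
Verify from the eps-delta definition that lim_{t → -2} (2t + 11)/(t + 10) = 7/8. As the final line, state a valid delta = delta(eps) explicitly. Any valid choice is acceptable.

Fix eps > 0. We want delta > 0 with 0 < |t + 2| < delta ⇒ |(2t + 11)/(t + 10) − (7/8)| < eps.
Combining over a common denominator, (2t + 11)/(t + 10) − (7/8) = [(2t + 11)·8 − 7·(t + 10)] / [8·(t + 10)] = 9(t + 2) / (8(t + 10)).
So |(2t + 11)/(t + 10) − (7/8)| = 9|t + 2| / (8·|t + 10|).
Require delta ≤ 4, so |t + 10| ≥ |8| − |t + 2| > 8 − 4 = 4.
Hence |(2t + 11)/(t + 10) − (7/8)| < 9|t + 2|/(8·4) = (9/32)|t + 2|, which is < eps once |t + 2| < (32/9)eps.
Take delta = min(4, (32/9)eps). Then 0 < |t + 2| < delta forces both bounds, so |(2t + 11)/(t + 10) − (7/8)| < eps.

delta = min(4, (32/9)eps)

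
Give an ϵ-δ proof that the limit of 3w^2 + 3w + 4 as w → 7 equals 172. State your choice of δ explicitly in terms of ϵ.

Let ϵ > 0. We want δ > 0 such that 0 < |w − 7| < δ implies |(3w^2 + 3w + 4) − 172| < ϵ.
(3w^2 + 3w + 4) − 172 = 3w^2 + 3w - 168 = (w − 7)(3w + 24).
So |(3w^2 + 3w + 4) − 172| = |w − 7|·|3w + 24|.
Require δ ≤ 1. Then |w − 7| < 1 gives |w| < 8, and by the triangle inequality |3w + 24| ≤ 3·8 + 24 = 48.
Hence |(3w^2 + 3w + 4) − 172| ≤ 48|w − 7| < ϵ provided |w − 7| < ϵ/48.
Choosing δ = min(1, ϵ/48) ensures both conditions, hence |(3w^2 + 3w + 4) − 172| < ϵ.

δ = min(1, ϵ/48)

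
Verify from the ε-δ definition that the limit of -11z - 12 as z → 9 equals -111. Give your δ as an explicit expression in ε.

Let ε > 0 be given. We need δ > 0 so that 0 < |z − 9| < δ implies |(-11z - 12) + 111| < ε.
Since (-11z - 12) + 111 = -11(z − 9), we have |(-11z - 12) + 111| = 11|z − 9|.
So 11|z − 9| < ε exactly when |z − 9| < ε/11.
Choosing δ = ε/11 gives |(-11z - 12) + 111| = 11|z − 9| < ε whenever |z − 9| < δ.

δ = ε/11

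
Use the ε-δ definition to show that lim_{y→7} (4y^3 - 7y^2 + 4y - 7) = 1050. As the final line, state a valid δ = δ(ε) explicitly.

δ = min(1, ε/575)

Suppose ε > 0. We want δ > 0 such that 0 < |y − 7| < δ implies |(4y^3 - 7y^2 + 4y - 7) − 1050| < ε.
(4y^3 - 7y^2 + 4y - 7) − 1050 = 4y^3 - 7y^2 + 4y - 1057 = (y − 7)(4y^2 + 21y + 151).
So |(4y^3 - 7y^2 + 4y - 7) − 1050| = |y − 7|·|4y^2 + 21y + 151|.
Assume first that |y − 7| < 1, so |y| < 8. Then |4y^2 + 21y + 151| ≤ 4·8^2 + 21·8 + 151 = 575.
Hence |(4y^3 - 7y^2 + 4y - 7) − 1050| ≤ 575|y − 7| < ε provided |y − 7| < ε/575.
Choosing δ = min(1, ε/575) ensures both conditions, hence |(4y^3 - 7y^2 + 4y - 7) − 1050| < ε.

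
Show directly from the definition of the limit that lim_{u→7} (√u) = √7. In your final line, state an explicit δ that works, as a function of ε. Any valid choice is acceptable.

Suppose ε > 0. We want δ > 0 such that 0 < |u − 7| < δ implies |√u − √7| < ε.
Multiplying by the conjugate, |√u − √7| = |u − 7|/(√u + √7).
Restrict δ ≤ 7 so that |u − 7| < 7 forces u > 0, and then √u + √7 > √7.
Hence |√u − √7| < |u − 7|/√7, which is < ε once |u − 7| < √7·ε.
Take δ = min(7, √7·ε). If 0 < |u − 7| < δ then u > 0 and |√u − √7| < |u − 7|/√7 < ε.

δ = min(7, √7·ε)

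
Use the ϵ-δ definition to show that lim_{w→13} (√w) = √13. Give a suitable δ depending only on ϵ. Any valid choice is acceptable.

δ = min(13, √13·ϵ)

Suppose ϵ > 0. We want δ > 0 such that 0 < |w − 13| < δ implies |√w − √13| < ϵ.
Multiplying by the conjugate, |√w − √13| = |w − 13|/(√w + √13).
Restrict δ ≤ 13 so that |w − 13| < 13 forces w > 0, and then √w + √13 > √13.
Hence |√w − √13| < |w − 13|/√13, which is < ϵ once |w − 13| < √13·ϵ.
Take δ = min(13, √13·ϵ). If 0 < |w − 13| < δ then w > 0 and |√w − √13| < |w − 13|/√13 < ϵ.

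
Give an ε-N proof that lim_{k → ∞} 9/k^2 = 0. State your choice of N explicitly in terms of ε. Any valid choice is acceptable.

N = (9/ε)^{1/2}

Let ε > 0. For k ≥ 1, |9/k^2 − 0| = 9/k^2.
9/k^2 < ε ⇔ k^2 > 9/ε ⇔ k > (9/ε)^{1/2}.
Take N = (9/ε)^{1/2}. Then k > N implies 9/k^2 < ε.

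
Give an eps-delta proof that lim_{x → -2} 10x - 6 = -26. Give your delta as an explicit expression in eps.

delta = eps/10

Let eps > 0. We need delta > 0 so that 0 < |x + 2| < delta implies |(10x - 6) + 26| < eps.
|(10x - 6) + 26| = |10x + 20| = 10|x + 2|.
Thus it suffices that |x + 2| < eps/10.
Take delta = eps/10. If 0 < |x + 2| < delta then |(10x - 6) + 26| = 10|x + 2| < 10·(eps/10) = eps.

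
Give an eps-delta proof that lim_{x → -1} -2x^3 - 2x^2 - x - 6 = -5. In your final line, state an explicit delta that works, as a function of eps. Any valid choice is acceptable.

delta = min(1, eps/9)

Let eps > 0 be given. We want delta > 0 such that 0 < |x + 1| < delta implies |(-2x^3 - 2x^2 - x - 6) + 5| < eps.
(-2x^3 - 2x^2 - x - 6) + 5 = -2x^3 - 2x^2 - x - 1 = (x + 1)(-2x^2 - 1).
So |(-2x^3 - 2x^2 - x - 6) + 5| = |x + 1|·|-2x^2 - 1|.
Assume first that |x + 1| < 1, so |x| < 2. Then |-2x^2 - 1| ≤ 2·2^2 + 1 = 9.
Hence |(-2x^3 - 2x^2 - x - 6) + 5| ≤ 9|x + 1| < eps provided |x + 1| < eps/9.
Choosing delta = min(1, eps/9) ensures both conditions, hence |(-2x^3 - 2x^2 - x - 6) + 5| < eps.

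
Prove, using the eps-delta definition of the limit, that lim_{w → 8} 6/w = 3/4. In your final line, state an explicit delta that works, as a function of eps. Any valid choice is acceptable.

delta = min(4, (16/3)eps)

Let eps > 0 be given. We seek delta > 0 such that 0 < |w − 8| < delta implies |6/w − (3/4)| < eps.
|6/w − (3/4)| = 6·|8 − w|/(8·|w|) = 6|w − 8|/(8|w|).
Restrict delta ≤ 4. Then |w − 8| < 4 gives |w| > 4, so 8|w| > 32.
Then |6/w − (3/4)| < 6|w − 8|/32, which is < eps when |w − 8| < (16/3)eps.
Take delta = min(4, (16/3)eps). Then 0 < |w − 8| < delta gives both |w − 8| < 4 and |w − 8| < (16/3)eps, so |6/w − (3/4)| < eps.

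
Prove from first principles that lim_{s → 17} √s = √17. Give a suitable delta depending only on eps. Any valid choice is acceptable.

delta = min(17, √17·eps)

Suppose eps > 0. We want delta > 0 such that 0 < |s − 17| < delta implies |√s − √17| < eps.
Multiplying by the conjugate, |√s − √17| = |s − 17|/(√s + √17).
Restrict delta ≤ 17 so that |s − 17| < 17 forces s > 0, and then √s + √17 > √17.
Hence |√s − √17| < |s − 17|/√17, which is < eps once |s − 17| < √17·eps.
Take delta = min(17, √17·eps). If 0 < |s − 17| < delta then s > 0 and |√s − √17| < |s − 17|/√17 < eps.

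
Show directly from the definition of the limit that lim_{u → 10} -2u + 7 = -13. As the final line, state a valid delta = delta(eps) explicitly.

delta = eps/2

Let eps > 0 be given. We need delta > 0 so that 0 < |u − 10| < delta implies |(-2u + 7) + 13| < eps.
|(-2u + 7) + 13| = |-2u + 20| = 2|u − 10|.
So 2|u − 10| < eps exactly when |u − 10| < eps/2.
Choosing delta = eps/2 gives |(-2u + 7) + 13| = 2|u − 10| < eps whenever |u − 10| < delta.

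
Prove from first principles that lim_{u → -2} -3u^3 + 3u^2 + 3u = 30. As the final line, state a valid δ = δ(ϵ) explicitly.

Let ϵ > 0. We want δ > 0 such that 0 < |u + 2| < δ implies |(-3u^3 + 3u^2 + 3u) − 30| < ϵ.
(-3u^3 + 3u^2 + 3u) − 30 = -3u^3 + 3u^2 + 3u - 30 = (u + 2)(-3u^2 + 9u - 15).
So |(-3u^3 + 3u^2 + 3u) − 30| = |u + 2|·|-3u^2 + 9u - 15|.
Require δ ≤ 1. Then |u + 2| < 1 gives |u| < 3, and by the triangle inequality |-3u^2 + 9u - 15| ≤ 3·3^2 + 9·3 + 15 = 69.
Hence |(-3u^3 + 3u^2 + 3u) − 30| ≤ 69|u + 2| < ϵ provided |u + 2| < ϵ/69.
Take δ = min(1, ϵ/69). Then 0 < |u + 2| < δ gives both |u + 2| < 1 and |u + 2| < ϵ/69, so |(-3u^3 + 3u^2 + 3u) − 30| < ϵ.

δ = min(1, ϵ/69)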